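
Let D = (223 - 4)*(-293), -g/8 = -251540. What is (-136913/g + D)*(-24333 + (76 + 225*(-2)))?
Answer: 3190283329239571/2012320 ≈ 1.5854e+9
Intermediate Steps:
g = 2012320 (g = -8*(-251540) = 2012320)
D = -64167 (D = 219*(-293) = -64167)
(-136913/g + D)*(-24333 + (76 + 225*(-2))) = (-136913/2012320 - 64167)*(-24333 + (76 + 225*(-2))) = (-136913*1/2012320 - 64167)*(-24333 + (76 - 450)) = (-136913/2012320 - 64167)*(-24333 - 374) = -129124674353/2012320*(-24707) = 3190283329239571/2012320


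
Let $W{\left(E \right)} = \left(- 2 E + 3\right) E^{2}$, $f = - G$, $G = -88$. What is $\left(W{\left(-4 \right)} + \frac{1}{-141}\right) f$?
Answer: $\frac{2183720}{141} \approx 15487.0$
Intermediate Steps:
$f = 88$ ($f = \left(-1\right) \left(-88\right) = 88$)
$W{\left(E \right)} = E^{2} \left(3 - 2 E\right)$ ($W{\left(E \right)} = \left(3 - 2 E\right) E^{2} = E^{2} \left(3 - 2 E\right)$)
$\left(W{\left(-4 \right)} + \frac{1}{-141}\right) f = \left(\left(-4\right)^{2} \left(3 - -8\right) + \frac{1}{-141}\right) 88 = \left(16 \left(3 + 8\right) - \frac{1}{141}\right) 88 = \left(16 \cdot 11 - \frac{1}{141}\right) 88 = \left(176 - \frac{1}{141}\right) 88 = \frac{24815}{141} \cdot 88 = \frac{2183720}{141}$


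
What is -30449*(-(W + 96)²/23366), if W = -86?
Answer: 1522450/11683 ≈ 130.31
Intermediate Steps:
-30449*(-(W + 96)²/23366) = -30449*(-(-86 + 96)²/23366) = -30449/((-23366/(10²))) = -30449/((-23366/100)) = -30449/((-23366*1/100)) = -30449/(-11683/50) = -30449*(-50/11683) = 1522450/11683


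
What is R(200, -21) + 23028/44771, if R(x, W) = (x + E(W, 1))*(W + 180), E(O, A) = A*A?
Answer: 1430859417/44771 ≈ 31960.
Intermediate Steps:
E(O, A) = A**2
R(x, W) = (1 + x)*(180 + W) (R(x, W) = (x + 1**2)*(W + 180) = (x + 1)*(180 + W) = (1 + x)*(180 + W))
R(200, -21) + 23028/44771 = (180 - 21 + 180*200 - 21*200) + 23028/44771 = (180 - 21 + 36000 - 4200) + 23028*(1/44771) = 31959 + 23028/44771 = 1430859417/44771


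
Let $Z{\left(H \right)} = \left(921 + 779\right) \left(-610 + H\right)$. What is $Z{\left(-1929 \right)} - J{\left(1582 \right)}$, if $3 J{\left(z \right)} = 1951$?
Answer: $- \frac{12950851}{3} \approx -4.317 \cdot 10^{6}$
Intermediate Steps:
$J{\left(z \right)} = \frac{1951}{3}$ ($J{\left(z \right)} = \frac{1}{3} \cdot 1951 = \frac{1951}{3}$)
$Z{\left(H \right)} = -1037000 + 1700 H$ ($Z{\left(H \right)} = 1700 \left(-610 + H\right) = -1037000 + 1700 H$)
$Z{\left(-1929 \right)} - J{\left(1582 \right)} = \left(-1037000 + 1700 \left(-1929\right)\right) - \frac{1951}{3} = \left(-1037000 - 3279300\right) - \frac{1951}{3} = -4316300 - \frac{1951}{3} = - \frac{12950851}{3}$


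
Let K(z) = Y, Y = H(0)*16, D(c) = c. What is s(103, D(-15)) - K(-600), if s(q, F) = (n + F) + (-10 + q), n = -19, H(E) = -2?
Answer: 91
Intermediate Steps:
s(q, F) = -29 + F + q (s(q, F) = (-19 + F) + (-10 + q) = -29 + F + q)
Y = -32 (Y = -2*16 = -32)
K(z) = -32
s(103, D(-15)) - K(-600) = (-29 - 15 + 103) - 1*(-32) = 59 + 32 = 91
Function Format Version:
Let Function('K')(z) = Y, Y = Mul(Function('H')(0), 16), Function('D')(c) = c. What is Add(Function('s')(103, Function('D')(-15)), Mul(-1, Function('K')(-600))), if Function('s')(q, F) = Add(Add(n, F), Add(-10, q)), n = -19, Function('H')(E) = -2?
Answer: 91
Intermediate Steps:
Function('s')(q, F) = Add(-29, F, q) (Function('s')(q, F) = Add(Add(-19, F), Add(-10, q)) = Add(-29, F, q))
Y = -32 (Y = Mul(-2, 16) = -32)
Function('K')(z) = -32
Add(Function('s')(103, Function('D')(-15)), Mul(-1, Function('K')(-600))) = Add(Add(-29, -15, 103), Mul(-1, -32)) = Add(59, 32) = 91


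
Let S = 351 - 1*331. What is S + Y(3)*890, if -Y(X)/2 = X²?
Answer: -16000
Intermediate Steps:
Y(X) = -2*X²
S = 20 (S = 351 - 331 = 20)
S + Y(3)*890 = 20 - 2*3²*890 = 20 - 2*9*890 = 20 - 18*890 = 20 - 16020 = -16000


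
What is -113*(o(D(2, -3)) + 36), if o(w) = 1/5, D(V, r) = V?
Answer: -20453/5 ≈ -4090.6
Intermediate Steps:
o(w) = ⅕
-113*(o(D(2, -3)) + 36) = -113*(⅕ + 36) = -113*181/5 = -20453/5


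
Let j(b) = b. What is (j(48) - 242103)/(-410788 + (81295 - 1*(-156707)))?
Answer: 242055/172786 ≈ 1.4009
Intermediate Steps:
(j(48) - 242103)/(-410788 + (81295 - 1*(-156707))) = (48 - 242103)/(-410788 + (81295 - 1*(-156707))) = -242055/(-410788 + (81295 + 156707)) = -242055/(-410788 + 238002) = -242055/(-172786) = -242055*(-1/172786) = 242055/172786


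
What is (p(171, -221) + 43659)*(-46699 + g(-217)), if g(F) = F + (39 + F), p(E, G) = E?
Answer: -2064130020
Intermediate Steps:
g(F) = 39 + 2*F
(p(171, -221) + 43659)*(-46699 + g(-217)) = (171 + 43659)*(-46699 + (39 + 2*(-217))) = 43830*(-46699 + (39 - 434)) = 43830*(-46699 - 395) = 43830*(-47094) = -2064130020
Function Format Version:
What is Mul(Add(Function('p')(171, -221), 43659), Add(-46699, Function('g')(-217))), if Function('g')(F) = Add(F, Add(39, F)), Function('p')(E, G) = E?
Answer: -2064130020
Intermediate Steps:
Function('g')(F) = Add(39, Mul(2, F))
Mul(Add(Function('p')(171, -221), 43659), Add(-46699, Function('g')(-217))) = Mul(Add(171, 43659), Add(-46699, Add(39, Mul(2, -217)))) = Mul(43830, Add(-46699, Add(39, -434))) = Mul(43830, Add(-46699, -395)) = Mul(43830, -47094) = -2064130020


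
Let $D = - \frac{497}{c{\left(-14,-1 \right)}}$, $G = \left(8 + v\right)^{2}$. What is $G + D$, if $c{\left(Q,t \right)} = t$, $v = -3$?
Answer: $522$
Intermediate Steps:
$G = 25$ ($G = \left(8 - 3\right)^{2} = 5^{2} = 25$)
$D = 497$ ($D = - \frac{497}{-1} = \left(-497\right) \left(-1\right) = 497$)
$G + D = 25 + 497 = 522$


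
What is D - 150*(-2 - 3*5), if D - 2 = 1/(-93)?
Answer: 237335/93 ≈ 2552.0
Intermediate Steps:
D = 185/93 (D = 2 + 1/(-93) = 2 - 1/93 = 185/93 ≈ 1.9892)
D - 150*(-2 - 3*5) = 185/93 - 150*(-2 - 3*5) = 185/93 - 150*(-2 - 15) = 185/93 - 150*(-17) = 185/93 + 2550 = 237335/93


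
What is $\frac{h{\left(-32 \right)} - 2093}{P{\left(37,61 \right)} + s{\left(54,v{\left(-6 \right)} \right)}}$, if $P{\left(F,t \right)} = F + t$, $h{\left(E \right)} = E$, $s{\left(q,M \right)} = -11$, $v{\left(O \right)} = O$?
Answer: $- \frac{2125}{87} \approx -24.425$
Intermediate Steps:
$\frac{h{\left(-32 \right)} - 2093}{P{\left(37,61 \right)} + s{\left(54,v{\left(-6 \right)} \right)}} = \frac{-32 - 2093}{\left(37 + 61\right) - 11} = - \frac{2125}{98 - 11} = - \frac{2125}{87}$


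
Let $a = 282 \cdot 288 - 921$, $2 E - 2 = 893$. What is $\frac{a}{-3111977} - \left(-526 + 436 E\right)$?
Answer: $- \frac{605541012863}{3111977} \approx -1.9458 \cdot 10^{5}$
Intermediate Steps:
$E = \frac{895}{2}$ ($E = 1 + \frac{1}{2} \cdot 893 = 1 + \frac{893}{2} = \frac{895}{2} \approx 447.5$)
$a = 80295$ ($a = 81216 - 921 = 80295$)
$\frac{a}{-3111977} - \left(-526 + 436 E\right) = \frac{80295}{-3111977} - \left(-526 + 436 \cdot \frac{895}{2}\right) = 80295 \left(- \frac{1}{3111977}\right) - \left(-526 + 195110\right) = - \frac{80295}{3111977} - 194584 = - \frac{605541012863}{3111977}$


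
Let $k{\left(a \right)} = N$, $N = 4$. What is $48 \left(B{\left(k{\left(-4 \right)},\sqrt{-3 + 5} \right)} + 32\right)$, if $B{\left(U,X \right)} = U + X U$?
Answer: $1728 + 192 \sqrt{2} \approx 1999.5$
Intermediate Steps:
$k{\left(a \right)} = 4$
$B{\left(U,X \right)} = U + U X$
$48 \left(B{\left(k{\left(-4 \right)},\sqrt{-3 + 5} \right)} + 32\right) = 48 \left(4 \left(1 + \sqrt{-3 + 5}\right) + 32\right) = 48 \left(4 \left(1 + \sqrt{2}\right) + 32\right) = 48 \left(\left(4 + 4 \sqrt{2}\right) + 32\right) = 48 \left(36 + 4 \sqrt{2}\right) = 1728 + 192 \sqrt{2}$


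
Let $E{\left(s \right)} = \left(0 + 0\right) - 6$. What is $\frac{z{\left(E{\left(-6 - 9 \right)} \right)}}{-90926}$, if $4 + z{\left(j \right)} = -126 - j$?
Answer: $\frac{62}{45463} \approx 0.0013637$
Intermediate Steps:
$E{\left(s \right)} = -6$ ($E{\left(s \right)} = 0 - 6 = -6$)
$z{\left(j \right)} = -130 - j$ ($z{\left(j \right)} = -4 - \left(126 + j\right) = -130 - j$)
$\frac{z{\left(E{\left(-6 - 9 \right)} \right)}}{-90926} = \frac{-130 - -6}{-90926} = \left(-130 + 6\right) \left(- \frac{1}{90926}\right) = \left(-124\right) \left(- \frac{1}{90926}\right) = \frac{62}{45463}$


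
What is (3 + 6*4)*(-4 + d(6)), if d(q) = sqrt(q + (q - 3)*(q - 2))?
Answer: -108 + 81*sqrt(2) ≈ 6.5513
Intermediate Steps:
d(q) = sqrt(q + (-3 + q)*(-2 + q))
(3 + 6*4)*(-4 + d(6)) = (3 + 6*4)*(-4 + sqrt(6 + 6**2 - 4*6)) = (3 + 24)*(-4 + sqrt(6 + 36 - 24)) = 27*(-4 + sqrt(18)) = 27*(-4 + 3*sqrt(2)) = -108 + 81*sqrt(2)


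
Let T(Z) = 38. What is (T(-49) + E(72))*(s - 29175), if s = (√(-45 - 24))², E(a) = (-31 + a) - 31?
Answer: -1403712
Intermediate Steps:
E(a) = -62 + a
s = -69 (s = (√(-69))² = (I*√69)² = -69)
(T(-49) + E(72))*(s - 29175) = (38 + (-62 + 72))*(-69 - 29175) = (38 + 10)*(-29244) = 48*(-29244) = -1403712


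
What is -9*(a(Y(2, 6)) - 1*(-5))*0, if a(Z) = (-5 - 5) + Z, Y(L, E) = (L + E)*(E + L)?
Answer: 0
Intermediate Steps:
Y(L, E) = (E + L)² (Y(L, E) = (E + L)*(E + L) = (E + L)²)
a(Z) = -10 + Z
-9*(a(Y(2, 6)) - 1*(-5))*0 = -9*((-10 + (6 + 2)²) - 1*(-5))*0 = -9*((-10 + 8²) + 5)*0 = -9*((-10 + 64) + 5)*0 = -9*(54 + 5)*0 = -9*59*0 = -531*0 = 0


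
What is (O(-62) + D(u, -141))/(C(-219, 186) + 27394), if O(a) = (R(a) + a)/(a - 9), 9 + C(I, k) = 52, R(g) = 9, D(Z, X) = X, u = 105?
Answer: -9958/1948027 ≈ -0.0051118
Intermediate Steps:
C(I, k) = 43 (C(I, k) = -9 + 52 = 43)
O(a) = (9 + a)/(-9 + a) (O(a) = (9 + a)/(a - 9) = (9 + a)/(-9 + a))
(O(-62) + D(u, -141))/(C(-219, 186) + 27394) = ((9 - 62)/(-9 - 62) - 141)/(43 + 27394) = (-53/(-71) - 141)/27437 = (-1/71*(-53) - 141)*(1/27437) = (53/71 - 141)*(1/27437) = -9958/71*1/27437 = -9958/1948027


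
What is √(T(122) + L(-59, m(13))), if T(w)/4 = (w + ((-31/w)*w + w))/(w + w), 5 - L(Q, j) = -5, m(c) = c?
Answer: √50203/61 ≈ 3.6731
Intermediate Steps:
L(Q, j) = 10 (L(Q, j) = 5 - 1*(-5) = 5 + 5 = 10)
T(w) = 2*(-31 + 2*w)/w (T(w) = 4*((w + ((-31/w)*w + w))/(w + w)) = 4*((w + (-31 + w))/((2*w))) = 4*((-31 + 2*w)*(1/(2*w))) = 4*((-31 + 2*w)/(2*w)) = 2*(-31 + 2*w)/w)
√(T(122) + L(-59, m(13))) = √((4 - 62/122) + 10) = √((4 - 62*1/122) + 10) = √((4 - 31/61) + 10) = √(213/61 + 10) = √(823/61) = √50203/61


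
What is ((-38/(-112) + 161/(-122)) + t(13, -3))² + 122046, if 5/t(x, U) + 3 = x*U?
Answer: 12817581422473/105021504 ≈ 1.2205e+5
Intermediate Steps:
t(x, U) = 5/(-3 + U*x) (t(x, U) = 5/(-3 + x*U) = 5/(-3 + U*x))
((-38/(-112) + 161/(-122)) + t(13, -3))² + 122046 = ((-38/(-112) + 161/(-122)) + 5/(-3 - 3*13))² + 122046 = ((-38*(-1/112) + 161*(-1/122)) + 5/(-3 - 39))² + 122046 = ((19/56 - 161/122) + 5/(-42))² + 122046 = (-3349/3416 + 5*(-1/42))² + 122046 = (-3349/3416 - 5/42)² + 122046 = (-11267/10248)² + 122046 = 126945289/105021504 + 122046 = 12817581422473/105021504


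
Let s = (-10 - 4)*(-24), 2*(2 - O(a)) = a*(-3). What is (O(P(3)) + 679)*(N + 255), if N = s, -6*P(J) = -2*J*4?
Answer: 406017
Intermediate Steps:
P(J) = 4*J/3 (P(J) = -(-2*J)*4/6 = -(-4)*J/3 = 4*J/3)
O(a) = 2 + 3*a/2 (O(a) = 2 - a*(-3)/2 = 2 - (-3)*a/2 = 2 + 3*a/2)
s = 336 (s = -14*(-24) = 336)
N = 336
(O(P(3)) + 679)*(N + 255) = ((2 + 3*((4/3)*3)/2) + 679)*(336 + 255) = ((2 + (3/2)*4) + 679)*591 = ((2 + 6) + 679)*591 = (8 + 679)*591 = 687*591 = 406017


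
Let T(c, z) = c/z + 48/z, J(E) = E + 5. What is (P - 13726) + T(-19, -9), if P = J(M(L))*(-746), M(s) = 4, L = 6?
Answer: -183989/9 ≈ -20443.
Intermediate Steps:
J(E) = 5 + E
T(c, z) = 48/z + c/z
P = -6714 (P = (5 + 4)*(-746) = 9*(-746) = -6714)
(P - 13726) + T(-19, -9) = (-6714 - 13726) + (48 - 19)/(-9) = -20440 - ⅑*29 = -20440 - 29/9 = -183989/9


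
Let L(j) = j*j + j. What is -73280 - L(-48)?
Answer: -75536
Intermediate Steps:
L(j) = j + j**2 (L(j) = j**2 + j = j + j**2)
-73280 - L(-48) = -73280 - (-48)*(1 - 48) = -73280 - (-48)*(-47) = -73280 - 1*2256 = -73280 - 2256 = -75536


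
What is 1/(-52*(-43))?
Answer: 1/2236 ≈ 0.00044723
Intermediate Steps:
1/(-52*(-43)) = 1/2236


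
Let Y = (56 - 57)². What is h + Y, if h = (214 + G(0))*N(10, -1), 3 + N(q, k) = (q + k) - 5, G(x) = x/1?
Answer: 215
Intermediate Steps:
G(x) = x (G(x) = x*1 = x)
N(q, k) = -8 + k + q (N(q, k) = -3 + ((q + k) - 5) = -3 + ((k + q) - 5) = -3 + (-5 + k + q) = -8 + k + q)
Y = 1 (Y = (-1)² = 1)
h = 214 (h = (214 + 0)*(-8 - 1 + 10) = 214*1 = 214)
h + Y = 214 + 1 = 215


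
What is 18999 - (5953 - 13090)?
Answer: 26136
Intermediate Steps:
18999 - (5953 - 13090) = 18999 - 1*(-7137) = 18999 + 7137 = 26136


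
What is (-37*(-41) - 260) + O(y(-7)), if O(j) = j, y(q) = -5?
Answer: 1252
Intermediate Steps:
(-37*(-41) - 260) + O(y(-7)) = (-37*(-41) - 260) - 5 = (1517 - 260) - 5 = 1257 - 5 = 1252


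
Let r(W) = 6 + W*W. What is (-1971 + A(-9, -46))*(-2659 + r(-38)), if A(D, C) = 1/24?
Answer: 19063109/8 ≈ 2.3829e+6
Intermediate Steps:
A(D, C) = 1/24
r(W) = 6 + W**2
(-1971 + A(-9, -46))*(-2659 + r(-38)) = (-1971 + 1/24)*(-2659 + (6 + (-38)**2)) = -47303*(-2659 + (6 + 1444))/24 = -47303*(-2659 + 1450)/24 = -47303/24*(-1209) = 19063109/8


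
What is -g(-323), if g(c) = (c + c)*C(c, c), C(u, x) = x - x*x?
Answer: -67605192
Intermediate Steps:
C(u, x) = x - x²
g(c) = 2*c²*(1 - c) (g(c) = (c + c)*(c*(1 - c)) = (2*c)*(c*(1 - c)) = 2*c²*(1 - c))
-g(-323) = -2*(-323)²*(1 - 1*(-323)) = -2*104329*(1 + 323) = -2*104329*324 = -1*67605192 = -67605192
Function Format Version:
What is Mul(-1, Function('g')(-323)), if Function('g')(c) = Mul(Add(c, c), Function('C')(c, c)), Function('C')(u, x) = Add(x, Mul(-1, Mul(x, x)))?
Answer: -67605192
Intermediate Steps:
Function('C')(u, x) = Add(x, Mul(-1, Pow(x, 2)))
Function('g')(c) = Mul(2, Pow(c, 2), Add(1, Mul(-1, c))) (Function('g')(c) = Mul(Add(c, c), Mul(c, Add(1, Mul(-1, c)))) = Mul(Mul(2, c), Mul(c, Add(1, Mul(-1, c)))) = Mul(2, Pow(c, 2), Add(1, Mul(-1, c))))
Mul(-1, Function('g')(-323)) = Mul(-1, Mul(2, Pow(-323, 2), Add(1, Mul(-1, -323)))) = Mul(-1, Mul(2, 104329, Add(1, 323))) = Mul(-1, Mul(2, 104329, 324)) = Mul(-1, 67605192) = -67605192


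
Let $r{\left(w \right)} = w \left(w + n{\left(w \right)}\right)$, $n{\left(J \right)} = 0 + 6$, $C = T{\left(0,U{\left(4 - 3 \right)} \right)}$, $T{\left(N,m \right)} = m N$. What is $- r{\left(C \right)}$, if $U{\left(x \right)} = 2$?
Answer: $0$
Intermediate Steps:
$T{\left(N,m \right)} = N m$
$C = 0$ ($C = 0 \cdot 2 = 0$)
$n{\left(J \right)} = 6$
$r{\left(w \right)} = w \left(6 + w\right)$ ($r{\left(w \right)} = w \left(w + 6\right) = w \left(6 + w\right)$)
$- r{\left(C \right)} = - 0 \left(6 + 0\right) = - 0 \cdot 6 = \left(-1\right) 0 = 0$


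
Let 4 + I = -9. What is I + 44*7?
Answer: 295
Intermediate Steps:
I = -13 (I = -4 - 9 = -13)
I + 44*7 = -13 + 44*7 = -13 + 308 = 295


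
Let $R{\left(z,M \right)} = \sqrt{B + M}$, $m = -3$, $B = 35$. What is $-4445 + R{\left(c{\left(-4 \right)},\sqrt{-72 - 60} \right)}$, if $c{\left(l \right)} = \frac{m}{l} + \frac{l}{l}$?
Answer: $-4445 + \sqrt{35 + 2 i \sqrt{33}} \approx -4439.0 + 0.95851 i$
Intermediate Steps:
$c{\left(l \right)} = 1 - \frac{3}{l}$ ($c{\left(l \right)} = - \frac{3}{l} + \frac{l}{l} = - \frac{3}{l} + 1 = 1 - \frac{3}{l}$)
$R{\left(z,M \right)} = \sqrt{35 + M}$
$-4445 + R{\left(c{\left(-4 \right)},\sqrt{-72 - 60} \right)} = -4445 + \sqrt{35 + \sqrt{-72 - 60}} = -4445 + \sqrt{35 + \sqrt{-132}} = -4445 + \sqrt{35 + 2 i \sqrt{33}}$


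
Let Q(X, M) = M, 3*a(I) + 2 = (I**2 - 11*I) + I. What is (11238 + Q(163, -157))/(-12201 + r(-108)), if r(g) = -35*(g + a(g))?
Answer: -4749/67319 ≈ -0.070545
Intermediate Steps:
a(I) = -2/3 - 10*I/3 + I**2/3 (a(I) = -2/3 + ((I**2 - 11*I) + I)/3 = -2/3 + (I**2 - 10*I)/3 = -2/3 + (-10*I/3 + I**2/3) = -2/3 - 10*I/3 + I**2/3)
r(g) = 70/3 - 35*g**2/3 + 245*g/3 (r(g) = -35*(g + (-2/3 - 10*g/3 + g**2/3)) = -35*(-2/3 - 7*g/3 + g**2/3) = 70/3 - 35*g**2/3 + 245*g/3)
(11238 + Q(163, -157))/(-12201 + r(-108)) = (11238 - 157)/(-12201 + (70/3 - 35/3*(-108)**2 + (245/3)*(-108))) = 11081/(-12201 + (70/3 - 35/3*11664 - 8820)) = 11081/(-12201 + (70/3 - 136080 - 8820)) = 11081/(-12201 - 434630/3) = 11081/(-471233/3) = 11081*(-3/471233) = -4749/67319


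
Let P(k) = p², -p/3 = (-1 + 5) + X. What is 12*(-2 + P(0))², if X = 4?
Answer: 3953712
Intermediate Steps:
p = -24 (p = -3*((-1 + 5) + 4) = -3*(4 + 4) = -3*8 = -24)
P(k) = 576 (P(k) = (-24)² = 576)
12*(-2 + P(0))² = 12*(-2 + 576)² = 12*574² = 12*329476 = 3953712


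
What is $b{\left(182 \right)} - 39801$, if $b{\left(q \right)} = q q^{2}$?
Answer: $5988767$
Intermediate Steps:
$b{\left(q \right)} = q^{3}$
$b{\left(182 \right)} - 39801 = 182^{3} - 39801 = 6028568 - 39801 = 5988767$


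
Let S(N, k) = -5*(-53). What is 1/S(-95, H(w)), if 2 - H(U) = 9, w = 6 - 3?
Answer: 1/265 ≈ 0.0037736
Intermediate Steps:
w = 3
H(U) = -7 (H(U) = 2 - 1*9 = 2 - 9 = -7)
S(N, k) = 265
1/S(-95, H(w)) = 1/265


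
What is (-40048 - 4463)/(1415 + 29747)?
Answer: -44511/31162 ≈ -1.4284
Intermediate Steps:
(-40048 - 4463)/(1415 + 29747) = -44511/31162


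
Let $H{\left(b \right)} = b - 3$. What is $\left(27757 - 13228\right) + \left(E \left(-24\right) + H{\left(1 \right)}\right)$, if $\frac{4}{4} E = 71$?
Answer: $12823$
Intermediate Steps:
$E = 71$
$H{\left(b \right)} = -3 + b$
$\left(27757 - 13228\right) + \left(E \left(-24\right) + H{\left(1 \right)}\right) = \left(27757 - 13228\right) + \left(71 \left(-24\right) + \left(-3 + 1\right)\right) = 14529 - 1706 = 12823$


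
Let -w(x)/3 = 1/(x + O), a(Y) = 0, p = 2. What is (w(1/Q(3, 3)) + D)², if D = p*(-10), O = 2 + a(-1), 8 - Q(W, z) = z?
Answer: 55225/121 ≈ 456.40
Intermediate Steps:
Q(W, z) = 8 - z
O = 2 (O = 2 + 0 = 2)
w(x) = -3/(2 + x) (w(x) = -3/(x + 2) = -3/(2 + x))
D = -20 (D = 2*(-10) = -20)
(w(1/Q(3, 3)) + D)² = (-3/(2 + 1/(8 - 1*3)) - 20)² = (-3/(2 + 1/(8 - 3)) - 20)² = (-3/(2 + 1/5) - 20)² = (-3/(2 + ⅕) - 20)² = (-3/11/5 - 20)² = (-3*5/11 - 20)² = (-15/11 - 20)² = (-235/11)² = 55225/121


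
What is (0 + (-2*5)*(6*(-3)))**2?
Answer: 32400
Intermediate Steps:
(0 + (-2*5)*(6*(-3)))**2 = (0 - 10*(-18))**2 = (0 + 180)**2 = 180**2 = 32400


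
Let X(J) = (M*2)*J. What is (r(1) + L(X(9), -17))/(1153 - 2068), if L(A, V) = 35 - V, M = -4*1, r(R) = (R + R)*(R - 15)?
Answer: -8/305 ≈ -0.026230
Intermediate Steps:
r(R) = 2*R*(-15 + R) (r(R) = (2*R)*(-15 + R) = 2*R*(-15 + R))
M = -4
X(J) = -8*J (X(J) = (-4*2)*J = -8*J)
(r(1) + L(X(9), -17))/(1153 - 2068) = (2*1*(-15 + 1) + (35 - 1*(-17)))/(1153 - 2068) = (2*1*(-14) + (35 + 17))/(-915) = (-28 + 52)*(-1/915) = 24*(-1/915) = -8/305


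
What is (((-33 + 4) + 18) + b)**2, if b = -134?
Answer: 21025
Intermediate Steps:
(((-33 + 4) + 18) + b)**2 = (((-33 + 4) + 18) - 134)**2 = ((-29 + 18) - 134)**2 = (-11 - 134)**2 = (-145)**2 = 21025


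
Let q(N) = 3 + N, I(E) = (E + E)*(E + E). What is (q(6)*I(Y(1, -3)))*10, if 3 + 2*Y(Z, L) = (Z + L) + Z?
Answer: 1440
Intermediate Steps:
Y(Z, L) = -3/2 + Z + L/2 (Y(Z, L) = -3/2 + ((Z + L) + Z)/2 = -3/2 + ((L + Z) + Z)/2 = -3/2 + (L + 2*Z)/2 = -3/2 + (Z + L/2) = -3/2 + Z + L/2)
I(E) = 4*E² (I(E) = (2*E)*(2*E) = 4*E²)
(q(6)*I(Y(1, -3)))*10 = ((3 + 6)*(4*(-3/2 + 1 + (½)*(-3))²))*10 = (9*(4*(-3/2 + 1 - 3/2)²))*10 = (9*(4*(-2)²))*10 = (9*(4*4))*10 = (9*16)*10 = 144*10 = 1440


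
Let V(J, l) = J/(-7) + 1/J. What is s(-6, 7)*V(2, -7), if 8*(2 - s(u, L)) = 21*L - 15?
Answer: -87/28 ≈ -3.1071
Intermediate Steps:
V(J, l) = 1/J - J/7 (V(J, l) = J*(-⅐) + 1/J = -J/7 + 1/J = 1/J - J/7)
s(u, L) = 31/8 - 21*L/8 (s(u, L) = 2 - (21*L - 15)/8 = 2 - (-15 + 21*L)/8 = 2 + (15/8 - 21*L/8) = 31/8 - 21*L/8)
s(-6, 7)*V(2, -7) = (31/8 - 21/8*7)*(1/2 - ⅐*2) = (31/8 - 147/8)*(½ - 2/7) = -29/2*3/14 = -87/28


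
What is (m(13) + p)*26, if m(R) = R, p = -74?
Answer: -1586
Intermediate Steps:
(m(13) + p)*26 = (13 - 74)*26 = -61*26 = -1586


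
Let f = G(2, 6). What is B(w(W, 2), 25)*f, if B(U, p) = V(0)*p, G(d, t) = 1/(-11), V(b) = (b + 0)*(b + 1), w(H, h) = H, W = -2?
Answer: 0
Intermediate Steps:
V(b) = b*(1 + b)
G(d, t) = -1/11
f = -1/11 ≈ -0.090909
B(U, p) = 0 (B(U, p) = (0*(1 + 0))*p = (0*1)*p = 0*p = 0)
B(w(W, 2), 25)*f = 0*(-1/11) = 0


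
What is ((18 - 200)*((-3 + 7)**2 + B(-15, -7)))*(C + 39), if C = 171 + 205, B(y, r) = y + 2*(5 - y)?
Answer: -3096730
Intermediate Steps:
B(y, r) = 10 - y (B(y, r) = y + (10 - 2*y) = 10 - y)
C = 376
((18 - 200)*((-3 + 7)**2 + B(-15, -7)))*(C + 39) = ((18 - 200)*((-3 + 7)**2 + (10 - 1*(-15))))*(376 + 39) = -182*(4**2 + (10 + 15))*415 = -182*(16 + 25)*415 = -182*41*415 = -7462*415 = -3096730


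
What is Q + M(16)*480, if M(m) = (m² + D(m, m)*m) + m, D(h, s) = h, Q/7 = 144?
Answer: 254448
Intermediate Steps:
Q = 1008 (Q = 7*144 = 1008)
M(m) = m + 2*m² (M(m) = (m² + m*m) + m = (m² + m²) + m = 2*m² + m = m + 2*m²)
Q + M(16)*480 = 1008 + (16*(1 + 2*16))*480 = 1008 + (16*(1 + 32))*480 = 1008 + (16*33)*480 = 1008 + 528*480 = 1008 + 253440 = 254448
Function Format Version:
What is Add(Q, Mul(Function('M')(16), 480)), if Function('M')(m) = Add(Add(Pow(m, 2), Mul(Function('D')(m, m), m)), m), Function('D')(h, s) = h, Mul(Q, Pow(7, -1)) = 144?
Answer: 254448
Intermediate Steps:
Q = 1008 (Q = Mul(7, 144) = 1008)
Function('M')(m) = Add(m, Mul(2, Pow(m, 2))) (Function('M')(m) = Add(Add(Pow(m, 2), Mul(m, m)), m) = Add(Add(Pow(m, 2), Pow(m, 2)), m) = Add(Mul(2, Pow(m, 2)), m) = Add(m, Mul(2, Pow(m, 2))))
Add(Q, Mul(Function('M')(16), 480)) = Add(1008, Mul(Mul(16, Add(1, Mul(2, 16))), 480)) = Add(1008, Mul(Mul(16, Add(1, 32)), 480)) = Add(1008, Mul(Mul(16, 33), 480)) = Add(1008, Mul(528, 480)) = Add(1008, 253440) = 254448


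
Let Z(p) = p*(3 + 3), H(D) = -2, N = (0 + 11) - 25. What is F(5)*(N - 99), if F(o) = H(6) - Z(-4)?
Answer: -2486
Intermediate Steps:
N = -14 (N = 11 - 25 = -14)
Z(p) = 6*p (Z(p) = p*6 = 6*p)
F(o) = 22 (F(o) = -2 - 6*(-4) = -2 - 1*(-24) = -2 + 24 = 22)
F(5)*(N - 99) = 22*(-14 - 99) = 22*(-113) = -2486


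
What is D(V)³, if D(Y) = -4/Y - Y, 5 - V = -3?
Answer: -4913/8 ≈ -614.13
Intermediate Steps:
V = 8 (V = 5 - 1*(-3) = 5 + 3 = 8)
D(Y) = -Y - 4/Y
D(V)³ = (-1*8 - 4/8)³ = (-8 - 4*⅛)³ = (-8 - ½)³ = (-17/2)³ = -4913/8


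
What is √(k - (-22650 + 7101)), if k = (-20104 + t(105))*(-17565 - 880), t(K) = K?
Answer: 4*√23056069 ≈ 19207.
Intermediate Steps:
k = 368881555 (k = (-20104 + 105)*(-17565 - 880) = -19999*(-18445) = 368881555)
√(k - (-22650 + 7101)) = √(368881555 - (-22650 + 7101)) = √(368881555 - 1*(-15549)) = √(368881555 + 15549) = √368897104 = 4*√23056069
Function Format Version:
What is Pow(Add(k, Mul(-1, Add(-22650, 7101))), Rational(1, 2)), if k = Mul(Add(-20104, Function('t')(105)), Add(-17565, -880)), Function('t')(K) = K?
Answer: Mul(4, Pow(23056069, Rational(1, 2))) ≈ 19207.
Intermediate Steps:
k = 368881555 (k = Mul(Add(-20104, 105), Add(-17565, -880)) = Mul(-19999, -18445) = 368881555)
Pow(Add(k, Mul(-1, Add(-22650, 7101))), Rational(1, 2)) = Pow(Add(368881555, Mul(-1, Add(-22650, 7101))), Rational(1, 2)) = Pow(Add(368881555, Mul(-1, -15549)), Rational(1, 2)) = Pow(Add(368881555, 15549), Rational(1, 2)) = Pow(368897104, Rational(1, 2)) = Mul(4, Pow(23056069, Rational(1, 2)))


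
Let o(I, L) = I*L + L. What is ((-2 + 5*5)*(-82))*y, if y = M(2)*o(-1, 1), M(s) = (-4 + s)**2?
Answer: 0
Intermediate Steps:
o(I, L) = L + I*L
y = 0 (y = (-4 + 2)**2*(1*(1 - 1)) = (-2)**2*(1*0) = 4*0 = 0)
((-2 + 5*5)*(-82))*y = ((-2 + 5*5)*(-82))*0 = ((-2 + 25)*(-82))*0 = (23*(-82))*0 = -1886*0 = 0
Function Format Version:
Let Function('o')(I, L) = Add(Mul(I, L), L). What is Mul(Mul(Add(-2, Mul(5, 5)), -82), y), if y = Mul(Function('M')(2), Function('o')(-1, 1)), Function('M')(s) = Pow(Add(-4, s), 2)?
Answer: 0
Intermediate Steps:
Function('o')(I, L) = Add(L, Mul(I, L))
y = 0 (y = Mul(Pow(Add(-4, 2), 2), Mul(1, Add(1, -1))) = Mul(Pow(-2, 2), Mul(1, 0)) = Mul(4, 0) = 0)
Mul(Mul(Add(-2, Mul(5, 5)), -82), y) = Mul(Mul(Add(-2, Mul(5, 5)), -82), 0) = Mul(Mul(Add(-2, 25), -82), 0) = Mul(Mul(23, -82), 0) = Mul(-1886, 0) = 0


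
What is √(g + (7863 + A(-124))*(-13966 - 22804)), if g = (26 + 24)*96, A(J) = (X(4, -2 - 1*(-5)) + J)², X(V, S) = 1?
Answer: 12*I*√5870910 ≈ 29076.0*I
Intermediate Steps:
A(J) = (1 + J)²
g = 4800 (g = 50*96 = 4800)
√(g + (7863 + A(-124))*(-13966 - 22804)) = √(4800 + (7863 + (1 - 124)²)*(-13966 - 22804)) = √(4800 + (7863 + (-123)²)*(-36770)) = √(4800 + (7863 + 15129)*(-36770)) = √(4800 + 22992*(-36770)) = √(4800 - 845415840) = √(-845411040) = 12*I*√5870910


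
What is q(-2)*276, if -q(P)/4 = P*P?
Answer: -4416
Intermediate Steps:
q(P) = -4*P² (q(P) = -4*P*P = -4*P²)
q(-2)*276 = -4*(-2)²*276 = -4*4*276 = -16*276 = -4416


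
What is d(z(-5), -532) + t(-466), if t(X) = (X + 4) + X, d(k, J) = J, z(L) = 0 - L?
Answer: -1460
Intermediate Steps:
z(L) = -L
t(X) = 4 + 2*X (t(X) = (4 + X) + X = 4 + 2*X)
d(z(-5), -532) + t(-466) = -532 + (4 + 2*(-466)) = -532 + (4 - 932) = -532 - 928 = -1460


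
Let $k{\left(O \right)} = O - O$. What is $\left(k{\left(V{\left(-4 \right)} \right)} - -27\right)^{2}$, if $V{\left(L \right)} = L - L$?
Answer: $729$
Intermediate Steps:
$V{\left(L \right)} = 0$
$k{\left(O \right)} = 0$
$\left(k{\left(V{\left(-4 \right)} \right)} - -27\right)^{2} = \left(0 - -27\right)^{2} = \left(0 + \left(-19 + 46\right)\right)^{2} = \left(0 + 27\right)^{2} = 27^{2} = 729$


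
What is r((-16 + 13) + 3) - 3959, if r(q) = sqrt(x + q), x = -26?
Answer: -3959 + I*sqrt(26) ≈ -3959.0 + 5.099*I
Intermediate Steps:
r(q) = sqrt(-26 + q)
r((-16 + 13) + 3) - 3959 = sqrt(-26 + ((-16 + 13) + 3)) - 3959 = sqrt(-26 + (-3 + 3)) - 3959 = sqrt(-26 + 0) - 3959 = sqrt(-26) - 3959 = I*sqrt(26) - 3959 = -3959 + I*sqrt(26)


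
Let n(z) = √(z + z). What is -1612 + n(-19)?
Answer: -1612 + I*√38 ≈ -1612.0 + 6.1644*I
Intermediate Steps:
n(z) = √2*√z (n(z) = √(2*z) = √2*√z)
-1612 + n(-19) = -1612 + √2*√(-19) = -1612 + √2*(I*√19) = -1612 + I*√38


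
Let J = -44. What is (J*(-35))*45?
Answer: 69300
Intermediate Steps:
(J*(-35))*45 = -44*(-35)*45 = 1540*45 = 69300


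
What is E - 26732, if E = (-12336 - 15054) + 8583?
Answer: -45539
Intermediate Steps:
E = -18807 (E = -27390 + 8583 = -18807)
E - 26732 = -18807 - 26732 = -45539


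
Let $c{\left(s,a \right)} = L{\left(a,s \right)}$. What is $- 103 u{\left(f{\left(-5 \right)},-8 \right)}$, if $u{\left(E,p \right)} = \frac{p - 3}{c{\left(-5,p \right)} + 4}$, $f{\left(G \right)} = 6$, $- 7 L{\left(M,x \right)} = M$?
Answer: $\frac{7931}{36} \approx 220.31$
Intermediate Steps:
$L{\left(M,x \right)} = - \frac{M}{7}$
$c{\left(s,a \right)} = - \frac{a}{7}$
$u{\left(E,p \right)} = \frac{-3 + p}{4 - \frac{p}{7}}$ ($u{\left(E,p \right)} = \frac{p - 3}{- \frac{p}{7} + 4} = \frac{-3 + p}{4 - \frac{p}{7}}$)
$- 103 u{\left(f{\left(-5 \right)},-8 \right)} = - 103 \frac{7 \left(3 - -8\right)}{-28 - 8} = - 103 \frac{7 \left(3 + 8\right)}{-36} = - 103 \cdot 7 \left(- \frac{1}{36}\right) 11 = \left(-103\right) \left(- \frac{77}{36}\right) = \frac{7931}{36}$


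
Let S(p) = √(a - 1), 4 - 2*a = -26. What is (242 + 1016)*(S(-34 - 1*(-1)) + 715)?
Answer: 899470 + 1258*√14 ≈ 9.0418e+5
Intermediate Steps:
a = 15 (a = 2 - ½*(-26) = 2 + 13 = 15)
S(p) = √14 (S(p) = √(15 - 1) = √14)
(242 + 1016)*(S(-34 - 1*(-1)) + 715) = (242 + 1016)*(√14 + 715) = 1258*(715 + √14) = 899470 + 1258*√14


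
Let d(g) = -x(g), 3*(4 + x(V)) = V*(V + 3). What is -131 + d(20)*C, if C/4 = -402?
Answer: 239997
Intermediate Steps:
C = -1608 (C = 4*(-402) = -1608)
x(V) = -4 + V*(3 + V)/3 (x(V) = -4 + (V*(V + 3))/3 = -4 + (V*(3 + V))/3 = -4 + V*(3 + V)/3)
d(g) = 4 - g - g**2/3 (d(g) = -(-4 + g + g**2/3) = 4 - g - g**2/3)
-131 + d(20)*C = -131 + (4 - 1*20 - 1/3*20**2)*(-1608) = -131 + (4 - 20 - 1/3*400)*(-1608) = -131 + (4 - 20 - 400/3)*(-1608) = -131 - 448/3*(-1608) = -131 + 240128 = 239997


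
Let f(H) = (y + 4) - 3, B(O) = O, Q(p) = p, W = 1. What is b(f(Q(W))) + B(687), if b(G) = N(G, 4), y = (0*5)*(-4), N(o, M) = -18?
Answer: 669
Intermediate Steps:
y = 0 (y = 0*(-4) = 0)
f(H) = 1 (f(H) = (0 + 4) - 3 = 4 - 3 = 1)
b(G) = -18
b(f(Q(W))) + B(687) = -18 + 687 = 669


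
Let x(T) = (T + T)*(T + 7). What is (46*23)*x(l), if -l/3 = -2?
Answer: 165048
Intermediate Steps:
l = 6 (l = -3*(-2) = 6)
x(T) = 2*T*(7 + T) (x(T) = (2*T)*(7 + T) = 2*T*(7 + T))
(46*23)*x(l) = (46*23)*(2*6*(7 + 6)) = 1058*(2*6*13) = 1058*156 = 165048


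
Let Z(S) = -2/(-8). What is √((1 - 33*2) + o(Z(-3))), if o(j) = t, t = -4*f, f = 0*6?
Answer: I*√65 ≈ 8.0623*I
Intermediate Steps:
f = 0
Z(S) = ¼ (Z(S) = -2*(-⅛) = ¼)
t = 0 (t = -4*0 = 0)
o(j) = 0
√((1 - 33*2) + o(Z(-3))) = √((1 - 33*2) + 0) = √((1 - 66) + 0) = √(-65 + 0) = √(-65) = I*√65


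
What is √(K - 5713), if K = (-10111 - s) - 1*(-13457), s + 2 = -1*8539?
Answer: 21*√14 ≈ 78.575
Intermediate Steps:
s = -8541 (s = -2 - 1*8539 = -2 - 8539 = -8541)
K = 11887 (K = (-10111 - 1*(-8541)) - 1*(-13457) = (-10111 + 8541) + 13457 = -1570 + 13457 = 11887)
√(K - 5713) = √(11887 - 5713) = √6174 = 21*√14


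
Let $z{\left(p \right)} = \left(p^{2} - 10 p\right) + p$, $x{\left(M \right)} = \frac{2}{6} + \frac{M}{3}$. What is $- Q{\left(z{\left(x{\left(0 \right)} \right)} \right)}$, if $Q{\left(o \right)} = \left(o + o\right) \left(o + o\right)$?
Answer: $- \frac{2704}{81} \approx -33.383$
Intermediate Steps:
$x{\left(M \right)} = \frac{1}{3} + \frac{M}{3}$ ($x{\left(M \right)} = 2 \cdot \frac{1}{6} + M \frac{1}{3} = \frac{1}{3} + \frac{M}{3}$)
$z{\left(p \right)} = p^{2} - 9 p$
$Q{\left(o \right)} = 4 o^{2}$ ($Q{\left(o \right)} = 2 o 2 o = 4 o^{2}$)
$- Q{\left(z{\left(x{\left(0 \right)} \right)} \right)} = - 4 \left(\left(\frac{1}{3} + \frac{1}{3} \cdot 0\right) \left(-9 + \left(\frac{1}{3} + \frac{1}{3} \cdot 0\right)\right)\right)^{2} = - 4 \left(\left(\frac{1}{3} + 0\right) \left(-9 + \left(\frac{1}{3} + 0\right)\right)\right)^{2} = - 4 \left(\frac{-9 + \frac{1}{3}}{3}\right)^{2} = - 4 \left(\frac{1}{3} \left(- \frac{26}{3}\right)\right)^{2} = - 4 \left(- \frac{26}{9}\right)^{2} = - \frac{4 \cdot 676}{81} = \left(-1\right) \frac{2704}{81} = - \frac{2704}{81}$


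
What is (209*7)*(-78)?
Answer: -114114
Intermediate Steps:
(209*7)*(-78) = 1463*(-78) = -114114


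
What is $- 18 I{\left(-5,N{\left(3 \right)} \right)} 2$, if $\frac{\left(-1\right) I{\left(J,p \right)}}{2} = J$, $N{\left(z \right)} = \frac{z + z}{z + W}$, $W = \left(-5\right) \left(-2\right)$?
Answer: $-360$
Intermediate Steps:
$W = 10$
$N{\left(z \right)} = \frac{2 z}{10 + z}$ ($N{\left(z \right)} = \frac{z + z}{z + 10} = \frac{2 z}{10 + z}$)
$I{\left(J,p \right)} = - 2 J$
$- 18 I{\left(-5,N{\left(3 \right)} \right)} 2 = - 18 \left(\left(-2\right) \left(-5\right)\right) 2 = \left(-18\right) 10 \cdot 2 = \left(-180\right) 2 = -360$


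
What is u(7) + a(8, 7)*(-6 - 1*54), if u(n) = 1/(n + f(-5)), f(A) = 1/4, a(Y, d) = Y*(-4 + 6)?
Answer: -27836/29 ≈ -959.86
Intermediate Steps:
a(Y, d) = 2*Y (a(Y, d) = Y*2 = 2*Y)
f(A) = ¼
u(n) = 1/(¼ + n) (u(n) = 1/(n + ¼) = 1/(¼ + n))
u(7) + a(8, 7)*(-6 - 1*54) = 4/(1 + 4*7) + (2*8)*(-6 - 1*54) = 4/(1 + 28) + 16*(-6 - 54) = 4/29 + 16*(-60) = 4*(1/29) - 960 = 4/29 - 960 = -27836/29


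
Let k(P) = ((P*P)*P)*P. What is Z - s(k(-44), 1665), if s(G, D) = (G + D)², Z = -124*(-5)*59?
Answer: -14060707520541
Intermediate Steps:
Z = 36580 (Z = 620*59 = 36580)
k(P) = P⁴ (k(P) = (P²*P)*P = P³*P = P⁴)
s(G, D) = (D + G)²
Z - s(k(-44), 1665) = 36580 - (1665 + (-44)⁴)² = 36580 - (1665 + 3748096)² = 36580 - 1*3749761² = 36580 - 1*14060707557121 = 36580 - 14060707557121 = -14060707520541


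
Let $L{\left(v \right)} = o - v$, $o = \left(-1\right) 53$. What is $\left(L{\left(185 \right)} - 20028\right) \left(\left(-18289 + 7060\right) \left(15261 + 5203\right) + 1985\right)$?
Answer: $4656889100086$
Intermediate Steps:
$o = -53$
$L{\left(v \right)} = -53 - v$
$\left(L{\left(185 \right)} - 20028\right) \left(\left(-18289 + 7060\right) \left(15261 + 5203\right) + 1985\right) = \left(\left(-53 - 185\right) - 20028\right) \left(\left(-18289 + 7060\right) \left(15261 + 5203\right) + 1985\right) = \left(\left(-53 - 185\right) - 20028\right) \left(\left(-11229\right) 20464 + 1985\right) = \left(-238 - 20028\right) \left(-229790256 + 1985\right) = \left(-20266\right) \left(-229788271\right) = 4656889100086$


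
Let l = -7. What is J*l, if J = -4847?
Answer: 33929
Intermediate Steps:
J*l = -4847*(-7) = 33929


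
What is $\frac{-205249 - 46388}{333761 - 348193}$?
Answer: $\frac{251637}{14432} \approx 17.436$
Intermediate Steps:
$\frac{-205249 - 46388}{333761 - 348193} = - \frac{251637}{-14432} = \left(-251637\right) \left(- \frac{1}{14432}\right) = \frac{251637}{14432}$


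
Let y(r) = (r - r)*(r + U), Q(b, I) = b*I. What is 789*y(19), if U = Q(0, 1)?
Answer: 0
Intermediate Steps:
Q(b, I) = I*b
U = 0 (U = 1*0 = 0)
y(r) = 0 (y(r) = (r - r)*(r + 0) = 0*r = 0)
789*y(19) = 789*0 = 0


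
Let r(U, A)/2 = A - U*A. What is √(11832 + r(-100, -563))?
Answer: I*√101894 ≈ 319.21*I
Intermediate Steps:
r(U, A) = 2*A - 2*A*U (r(U, A) = 2*(A - U*A) = 2*(A - A*U) = 2*A - 2*A*U)
√(11832 + r(-100, -563)) = √(11832 + 2*(-563)*(1 - 1*(-100))) = √(11832 + 2*(-563)*(1 + 100)) = √(11832 + 2*(-563)*101) = √(11832 - 113726) = √(-101894) = I*√101894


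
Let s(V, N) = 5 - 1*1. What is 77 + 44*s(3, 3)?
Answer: 253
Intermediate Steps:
s(V, N) = 4 (s(V, N) = 5 - 1 = 4)
77 + 44*s(3, 3) = 77 + 44*4 = 77 + 176 = 253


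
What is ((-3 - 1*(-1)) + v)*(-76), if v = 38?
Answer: -2736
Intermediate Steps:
((-3 - 1*(-1)) + v)*(-76) = ((-3 - 1*(-1)) + 38)*(-76) = ((-3 + 1) + 38)*(-76) = (-2 + 38)*(-76) = 36*(-76) = -2736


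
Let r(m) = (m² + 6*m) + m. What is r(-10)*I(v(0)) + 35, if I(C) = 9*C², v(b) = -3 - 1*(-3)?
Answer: 35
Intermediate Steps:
v(b) = 0 (v(b) = -3 + 3 = 0)
r(m) = m² + 7*m
r(-10)*I(v(0)) + 35 = (-10*(7 - 10))*(9*0²) + 35 = (-10*(-3))*(9*0) + 35 = 30*0 + 35 = 0 + 35 = 35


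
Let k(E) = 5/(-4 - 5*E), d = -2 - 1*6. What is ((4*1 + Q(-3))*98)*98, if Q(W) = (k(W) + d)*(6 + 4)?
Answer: -7548744/11 ≈ -6.8625e+5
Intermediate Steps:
d = -8 (d = -2 - 6 = -8)
Q(W) = -80 - 50/(4 + 5*W) (Q(W) = (-5/(4 + 5*W) - 8)*(6 + 4) = (-8 - 5/(4 + 5*W))*10 = -80 - 50/(4 + 5*W))
((4*1 + Q(-3))*98)*98 = ((4*1 + 10*(-37 - 40*(-3))/(4 + 5*(-3)))*98)*98 = ((4 + 10*(-37 + 120)/(4 - 15))*98)*98 = ((4 + 10*83/(-11))*98)*98 = ((4 + 10*(-1/11)*83)*98)*98 = ((4 - 830/11)*98)*98 = -786/11*98*98 = -77028/11*98 = -7548744/11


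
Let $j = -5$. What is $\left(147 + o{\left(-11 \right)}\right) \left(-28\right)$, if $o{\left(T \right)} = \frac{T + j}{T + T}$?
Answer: $- \frac{45500}{11} \approx -4136.4$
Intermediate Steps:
$o{\left(T \right)} = \frac{-5 + T}{2 T}$ ($o{\left(T \right)} = \frac{T - 5}{T + T} = \frac{-5 + T}{2 T}$)
$\left(147 + o{\left(-11 \right)}\right) \left(-28\right) = \left(147 + \frac{-5 - 11}{2 \left(-11\right)}\right) \left(-28\right) = \left(147 + \frac{1}{2} \left(- \frac{1}{11}\right) \left(-16\right)\right) \left(-28\right) = \left(147 + \frac{8}{11}\right) \left(-28\right) = \frac{1625}{11} \left(-28\right) = - \frac{45500}{11}$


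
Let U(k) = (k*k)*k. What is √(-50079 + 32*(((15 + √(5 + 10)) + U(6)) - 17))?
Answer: √(-43231 + 32*√15) ≈ 207.62*I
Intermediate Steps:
U(k) = k³ (U(k) = k²*k = k³)
√(-50079 + 32*(((15 + √(5 + 10)) + U(6)) - 17)) = √(-50079 + 32*(((15 + √(5 + 10)) + 6³) - 17)) = √(-50079 + 32*(((15 + √15) + 216) - 17)) = √(-50079 + 32*((231 + √15) - 17)) = √(-50079 + 32*(214 + √15)) = √(-50079 + (6848 + 32*√15)) = √(-43231 + 32*√15)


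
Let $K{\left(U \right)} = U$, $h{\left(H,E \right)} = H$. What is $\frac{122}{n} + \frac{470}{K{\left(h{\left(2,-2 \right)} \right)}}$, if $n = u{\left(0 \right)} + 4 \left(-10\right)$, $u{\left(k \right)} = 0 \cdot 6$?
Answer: $\frac{4639}{20} \approx 231.95$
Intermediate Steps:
$u{\left(k \right)} = 0$
$n = -40$ ($n = 0 + 4 \left(-10\right) = 0 - 40 = -40$)
$\frac{122}{n} + \frac{470}{K{\left(h{\left(2,-2 \right)} \right)}} = \frac{122}{-40} + \frac{470}{2} = 122 \left(- \frac{1}{40}\right) + 470 \cdot \frac{1}{2} = - \frac{61}{20} + 235 = \frac{4639}{20}$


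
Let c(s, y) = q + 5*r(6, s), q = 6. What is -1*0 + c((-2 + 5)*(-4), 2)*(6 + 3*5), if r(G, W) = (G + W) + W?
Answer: -1764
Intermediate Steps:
r(G, W) = G + 2*W
c(s, y) = 36 + 10*s (c(s, y) = 6 + 5*(6 + 2*s) = 6 + (30 + 10*s) = 36 + 10*s)
-1*0 + c((-2 + 5)*(-4), 2)*(6 + 3*5) = -1*0 + (36 + 10*((-2 + 5)*(-4)))*(6 + 3*5) = 0 + (36 + 10*(3*(-4)))*(6 + 15) = 0 + (36 + 10*(-12))*21 = 0 + (36 - 120)*21 = 0 - 84*21 = 0 - 1764 = -1764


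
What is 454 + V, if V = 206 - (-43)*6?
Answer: 918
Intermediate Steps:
V = 464 (V = 206 - 1*(-258) = 206 + 258 = 464)
454 + V = 454 + 464 = 918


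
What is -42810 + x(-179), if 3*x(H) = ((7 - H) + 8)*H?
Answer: -163156/3 ≈ -54385.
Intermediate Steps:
x(H) = H*(15 - H)/3 (x(H) = (((7 - H) + 8)*H)/3 = ((15 - H)*H)/3 = (H*(15 - H))/3 = H*(15 - H)/3)
-42810 + x(-179) = -42810 + (1/3)*(-179)*(15 - 1*(-179)) = -42810 + (1/3)*(-179)*(15 + 179) = -42810 + (1/3)*(-179)*194 = -42810 - 34726/3 = -163156/3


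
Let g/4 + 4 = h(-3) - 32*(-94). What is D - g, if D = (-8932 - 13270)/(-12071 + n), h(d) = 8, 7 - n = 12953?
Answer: -301382614/25017 ≈ -12047.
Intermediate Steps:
n = -12946 (n = 7 - 1*12953 = 7 - 12953 = -12946)
D = 22202/25017 (D = (-8932 - 13270)/(-12071 - 12946) = -22202/(-25017) = -22202*(-1/25017) = 22202/25017 ≈ 0.88748)
g = 12048 (g = -16 + 4*(8 - 32*(-94)) = -16 + 4*(8 + 3008) = -16 + 4*3016 = -16 + 12064 = 12048)
D - g = 22202/25017 - 1*12048 = 22202/25017 - 12048 = -301382614/25017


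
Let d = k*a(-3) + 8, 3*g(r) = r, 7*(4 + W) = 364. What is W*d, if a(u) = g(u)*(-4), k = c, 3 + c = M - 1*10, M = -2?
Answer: -2496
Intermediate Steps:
W = 48 (W = -4 + (1/7)*364 = -4 + 52 = 48)
c = -15 (c = -3 + (-2 - 1*10) = -3 + (-2 - 10) = -3 - 12 = -15)
g(r) = r/3
k = -15
a(u) = -4*u/3 (a(u) = (u/3)*(-4) = -4*u/3)
d = -52 (d = -(-20)*(-3) + 8 = -15*4 + 8 = -60 + 8 = -52)
W*d = 48*(-52) = -2496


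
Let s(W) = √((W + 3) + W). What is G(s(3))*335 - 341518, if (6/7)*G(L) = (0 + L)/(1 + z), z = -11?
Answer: -1366541/4 ≈ -3.4164e+5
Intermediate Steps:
s(W) = √(3 + 2*W) (s(W) = √((3 + W) + W) = √(3 + 2*W))
G(L) = -7*L/60 (G(L) = 7*((0 + L)/(1 - 11))/6 = 7*(L/(-10))/6 = 7*(L*(-⅒))/6 = 7*(-L/10)/6 = -7*L/60)
G(s(3))*335 - 341518 = -7*√(3 + 2*3)/60*335 - 341518 = -7*√(3 + 6)/60*335 - 341518 = -7*√9/60*335 - 341518 = -7/60*3*335 - 341518 = -7/20*335 - 341518 = -469/4 - 341518 = -1366541/4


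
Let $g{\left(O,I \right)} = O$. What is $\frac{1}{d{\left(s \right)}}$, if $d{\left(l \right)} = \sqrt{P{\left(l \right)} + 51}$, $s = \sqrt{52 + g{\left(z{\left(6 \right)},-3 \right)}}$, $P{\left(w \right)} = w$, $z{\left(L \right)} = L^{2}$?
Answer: $\frac{1}{\sqrt{51 + 2 \sqrt{22}}} \approx 0.12869$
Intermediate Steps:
$s = 2 \sqrt{22}$ ($s = \sqrt{52 + 6^{2}} = \sqrt{52 + 36} = \sqrt{88} = 2 \sqrt{22} \approx 9.3808$)
$d{\left(l \right)} = \sqrt{51 + l}$ ($d{\left(l \right)} = \sqrt{l + 51} = \sqrt{51 + l}$)
$\frac{1}{d{\left(s \right)}} = \frac{1}{\sqrt{51 + 2 \sqrt{22}}}$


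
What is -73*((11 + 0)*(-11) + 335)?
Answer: -15622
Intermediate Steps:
-73*((11 + 0)*(-11) + 335) = -73*(11*(-11) + 335) = -73*(-121 + 335) = -73*214 = -15622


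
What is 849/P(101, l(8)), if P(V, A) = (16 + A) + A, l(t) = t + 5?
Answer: 283/14 ≈ 20.214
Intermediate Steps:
l(t) = 5 + t
P(V, A) = 16 + 2*A
849/P(101, l(8)) = 849/(16 + 2*(5 + 8)) = 849/(16 + 2*13) = 849/(16 + 26) = 849/42 = 849*(1/42) = 283/14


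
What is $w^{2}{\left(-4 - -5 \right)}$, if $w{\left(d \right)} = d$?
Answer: $1$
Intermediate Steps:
$w^{2}{\left(-4 - -5 \right)} = \left(-4 - -5\right)^{2} = \left(-4 + 5\right)^{2} = 1^{2} = 1$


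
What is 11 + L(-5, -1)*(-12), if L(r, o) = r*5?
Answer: 311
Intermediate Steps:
L(r, o) = 5*r
11 + L(-5, -1)*(-12) = 11 + (5*(-5))*(-12) = 11 - 25*(-12) = 11 + 300 = 311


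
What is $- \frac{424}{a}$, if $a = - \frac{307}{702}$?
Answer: $\frac{297648}{307} \approx 969.54$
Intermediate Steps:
$a = - \frac{307}{702}$ ($a = \left(-307\right) \frac{1}{702} = - \frac{307}{702} \approx -0.43732$)
$- \frac{424}{a} = - \frac{424}{- \frac{307}{702}} = \left(-424\right) \left(- \frac{702}{307}\right) = \frac{297648}{307}$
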